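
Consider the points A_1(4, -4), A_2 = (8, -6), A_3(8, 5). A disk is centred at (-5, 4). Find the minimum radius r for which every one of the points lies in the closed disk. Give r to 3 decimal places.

16.401

The required radius is the distance from (-5, 4) to the farthest point.
Squared distances: 145, 269, 170.
Maximum is 269, attained at A_2.
r = √269 ≈ 16.401.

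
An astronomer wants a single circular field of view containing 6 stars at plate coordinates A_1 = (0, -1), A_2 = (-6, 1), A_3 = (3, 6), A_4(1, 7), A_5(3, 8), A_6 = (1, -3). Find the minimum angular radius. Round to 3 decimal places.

The minimum enclosing circle of a finite set is fixed by two of the points (as a diameter) or three (as a circumcircle).
The minimum enclosing circle is determined by three boundary points: A_2, A_5, A_6.
Their circumcentre is (-9/34, 99/34) with r² = 21125/578.
The farthest remaining point A_3 is at distance² 11673/578 ≤ 21125/578.
r = √(21125/578) ≈ 6.046.

6.046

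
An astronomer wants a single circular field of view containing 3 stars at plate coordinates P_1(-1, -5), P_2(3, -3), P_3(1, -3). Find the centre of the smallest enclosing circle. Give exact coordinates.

Side lengths²: P_1P_2² = 20, P_1P_3² = 8, P_2P_3² = 4.
Since P_1P_2² = 20 ≥ 8 + 4 = 12, the angle opposite P_1P_2 is not acute, so the smallest enclosing circle has P_1P_2 as diameter.
Centre = midpoint of P_1P_2 = (1, -4), r² = 20/4 = 5.
Centre = (1, -4).

(1, -4)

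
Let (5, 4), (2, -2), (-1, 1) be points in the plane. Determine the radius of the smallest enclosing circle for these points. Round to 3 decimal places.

Call the three points A, B, C in the order given.
Side lengths²: AB² = 45, AC² = 45, BC² = 18.
Since AC² = 45 < 45 + 18 = 63, the triangle is acute, so the smallest enclosing circle is the circumcircle.
Circumcentre = (2.5, 1.5), r² = 12.5.
r = √(12.5) ≈ 3.536.

3.536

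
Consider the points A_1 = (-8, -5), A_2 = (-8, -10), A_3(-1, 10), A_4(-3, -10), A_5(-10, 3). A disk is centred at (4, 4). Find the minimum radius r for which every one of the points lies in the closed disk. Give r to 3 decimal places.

The required radius is the distance from (4, 4) to the farthest point.
Squared distances: 225, 340, 61, 245, 197.
Maximum is 340, attained at A_2.
r = √340 ≈ 18.439.

18.439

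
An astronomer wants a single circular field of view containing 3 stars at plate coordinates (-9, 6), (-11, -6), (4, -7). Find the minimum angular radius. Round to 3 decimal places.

Call the three points A, B, C in the order given.
Side lengths²: AB² = 148, AC² = 338, BC² = 226.
Since AC² = 338 < 226 + 148 = 374, the triangle is acute, so the smallest enclosing circle is the circumcircle.
Circumcentre = (-22/7, -8/7), r² = 4181/49.
r = √(4181/49) ≈ 9.237.

9.237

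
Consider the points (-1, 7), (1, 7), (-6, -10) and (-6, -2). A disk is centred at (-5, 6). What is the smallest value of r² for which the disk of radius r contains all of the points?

The required radius is the distance from (-5, 6) to the farthest point.
Squared distances: 17, 37, 257, 65.
Maximum is 257, attained at (-6, -10).

257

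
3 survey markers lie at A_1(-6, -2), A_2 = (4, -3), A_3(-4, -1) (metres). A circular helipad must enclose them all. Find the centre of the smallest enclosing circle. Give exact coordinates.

Side lengths²: A_1A_2² = 101, A_1A_3² = 5, A_2A_3² = 68.
Since A_1A_2² = 101 ≥ 68 + 5 = 73, the angle opposite A_1A_2 is not acute, so the smallest enclosing circle has A_1A_2 as diameter.
Centre = midpoint of A_1A_2 = (-1, -2.5), r² = 101/4 = 25.25.
Centre = (-1, -2.5).

(-1, -2.5)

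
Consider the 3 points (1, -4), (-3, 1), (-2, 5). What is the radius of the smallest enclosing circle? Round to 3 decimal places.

4.743

Call the three points A, B, C in the order given.
Side lengths²: AB² = 41, AC² = 90, BC² = 17.
Since AC² = 90 ≥ 41 + 17 = 58, the angle opposite AC is not acute, so the smallest enclosing circle has AC as diameter.
Centre = midpoint of AC = (-0.5, 0.5), r² = 90/4 = 22.5.
r = √(22.5) ≈ 4.743.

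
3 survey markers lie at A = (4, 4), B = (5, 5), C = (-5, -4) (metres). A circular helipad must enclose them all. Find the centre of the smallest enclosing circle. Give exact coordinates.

(0, 0.5)

Side lengths²: AB² = 2, AC² = 145, BC² = 181.
Since BC² = 181 ≥ 145 + 2 = 147, the angle opposite BC is not acute, so the smallest enclosing circle has BC as diameter.
Centre = midpoint of BC = (0, 0.5), r² = 181/4 = 45.25.
Centre = (0, 0.5).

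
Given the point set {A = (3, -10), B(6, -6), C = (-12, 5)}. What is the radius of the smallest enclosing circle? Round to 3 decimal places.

Side lengths²: AB² = 25, AC² = 450, BC² = 445.
Since AC² = 450 < 445 + 25 = 470, the triangle is acute, so the smallest enclosing circle is the circumcircle.
Circumcentre = (-53/14, -25/14), r² = 11125/98.
r = √(11125/98) ≈ 10.655.

10.655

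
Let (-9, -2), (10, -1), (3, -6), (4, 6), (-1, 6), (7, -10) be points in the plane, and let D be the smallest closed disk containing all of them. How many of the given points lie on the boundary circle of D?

3

By Welzl's lemma the MEC is supported by two points (diametrically opposite) or three points (on a circumcircle).
The minimum enclosing circle is determined by three boundary points: (-9, -2), (10, -1), (7, -10).
Their circumcentre is (4/7, -20/7) with r² = 4525/49.
The farthest remaining point (4, 6) is at distance² 4420/49 ≤ 4525/49.
The points at distance exactly r from the centre are (-9, -2), (10, -1), (7, -10) — 3 points.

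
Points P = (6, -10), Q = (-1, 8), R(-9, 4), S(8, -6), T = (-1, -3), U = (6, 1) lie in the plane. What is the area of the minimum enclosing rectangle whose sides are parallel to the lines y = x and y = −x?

174

In coordinates u = x + y, v = x − y the rectangle is axis-aligned; the map (x,y)→(u,v) scales areas by 2.
u-values: -4, 7, -5, 2, -4, 7; range = 7 − (-5) = 12.
v-values: 16, -9, -13, 14, 2, 5; range = 16 − (-13) = 29.
Area = (12 × 29) / 2 = 174.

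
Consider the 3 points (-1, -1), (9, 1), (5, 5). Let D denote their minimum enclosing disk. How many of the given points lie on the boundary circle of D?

3

Call the three points A, B, C in the order given.
Side lengths²: AB² = 104, AC² = 72, BC² = 32.
Since AB² = 104 ≥ 72 + 32 = 104, the angle opposite AB is not acute, so the smallest enclosing circle has AB as diameter.
Centre = midpoint of AB = (4, 0), r² = 104/4 = 26.
The points at distance exactly r from the centre are (-1, -1), (9, 1), (5, 5) — 3 points.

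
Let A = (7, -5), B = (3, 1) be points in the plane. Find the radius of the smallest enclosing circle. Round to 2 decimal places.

3.61

The smallest circle enclosing two points has them as diameter endpoints.
Centre = midpoint = (5, -2); r² = |AB|²/4 = 52/4 = 13.
r = √13 ≈ 3.61.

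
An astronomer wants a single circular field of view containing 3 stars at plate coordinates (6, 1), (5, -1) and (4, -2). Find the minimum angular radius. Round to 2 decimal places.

1.80

Call the three points A, B, C in the order given.
Side lengths²: AB² = 5, AC² = 13, BC² = 2.
Since AC² = 13 ≥ 5 + 2 = 7, the angle opposite AC is not acute, so the smallest enclosing circle has AC as diameter.
Centre = midpoint of AC = (5, -0.5), r² = 13/4 = 3.25.
r = √(3.25) ≈ 1.80.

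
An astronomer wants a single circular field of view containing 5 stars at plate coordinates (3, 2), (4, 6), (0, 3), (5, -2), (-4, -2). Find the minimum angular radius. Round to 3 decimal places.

5.701

The minimum enclosing circle is determined by three boundary points: (4, 6), (5, -2), (-4, -2).
Their circumcentre is (0.5, 1.5) with r² = 32.5.
The farthest remaining point (3, 2) is at distance² 6.5 ≤ 32.5.
r = √(32.5) ≈ 5.701.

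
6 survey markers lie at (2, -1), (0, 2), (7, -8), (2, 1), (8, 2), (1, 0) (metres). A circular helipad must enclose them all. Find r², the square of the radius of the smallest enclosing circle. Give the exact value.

37.6225

By Welzl's lemma the MEC is supported by two points (diametrically opposite) or three points (on a circumcircle).
The minimum enclosing circle is determined by three boundary points: (0, 2), (7, -8), (8, 2).
Their circumcentre is (4, -2.65) with r² = 37.6225.
The farthest remaining point (2, 1) is at distance² 17.3225 ≤ 37.6225.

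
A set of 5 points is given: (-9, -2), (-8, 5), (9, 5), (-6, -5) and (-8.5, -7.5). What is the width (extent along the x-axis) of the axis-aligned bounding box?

max x = 9, min x = -9, so width = 18.

18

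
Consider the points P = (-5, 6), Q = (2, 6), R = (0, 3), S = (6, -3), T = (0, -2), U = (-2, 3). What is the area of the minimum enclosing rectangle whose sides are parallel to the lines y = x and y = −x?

100

In coordinates u = x + y, v = x − y the rectangle is axis-aligned; the map (x,y)→(u,v) scales areas by 2.
u-values: 1, 8, 3, 3, -2, 1; range = 8 − (-2) = 10.
v-values: -11, -4, -3, 9, 2, -5; range = 9 − (-11) = 20.
Area = (10 × 20) / 2 = 100.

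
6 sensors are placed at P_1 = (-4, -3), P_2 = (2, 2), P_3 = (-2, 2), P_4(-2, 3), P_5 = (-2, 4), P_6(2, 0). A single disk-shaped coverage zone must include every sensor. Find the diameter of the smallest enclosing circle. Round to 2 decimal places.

7.95

The minimum enclosing circle of a finite set is fixed by two of the points (as a diameter) or three (as a circumcircle).
The minimum enclosing circle is determined by three boundary points: P_1, P_2, P_5.
Their circumcentre is (-1.46875, 0.0625) with r² = 15.7861328125.
The farthest remaining point P_6 is at distance² 12.0361328125 ≤ 15.7861328125.
Diameter = 2r = 2√(15.7861328125) ≈ 7.95.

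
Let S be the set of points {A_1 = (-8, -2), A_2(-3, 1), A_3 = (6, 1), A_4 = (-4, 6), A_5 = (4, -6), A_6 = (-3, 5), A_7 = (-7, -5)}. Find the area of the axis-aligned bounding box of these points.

x ranges over [-8, 6], width 14.
y ranges over [-6, 6], height 12.
Area = 14 × 12 = 168.

168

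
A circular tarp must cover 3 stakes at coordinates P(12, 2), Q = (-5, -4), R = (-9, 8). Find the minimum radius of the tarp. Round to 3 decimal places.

Side lengths²: PQ² = 325, PR² = 477, QR² = 160.
Since PR² = 477 < 325 + 160 = 485, the triangle is acute, so the smallest enclosing circle is the circumcircle.
Circumcentre = (55/38, 183/38), r² = 86125/722.
r = √(86125/722) ≈ 10.922.

10.922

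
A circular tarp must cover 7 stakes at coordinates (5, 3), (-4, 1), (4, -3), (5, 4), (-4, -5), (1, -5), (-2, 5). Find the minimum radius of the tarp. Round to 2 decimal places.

6.36

A smallest enclosing disk is always determined by at most three of the input points on its boundary.
The farthest pair is (5, 4)–(-4, -5) with squared distance 162. The circle on this segment as diameter has centre (0.5, -0.5) and r² = 162/4 = 40.5.
Check (5, 3): distance² to centre = 32.5 ≤ 40.5, so it lies inside.
All remaining points lie in this disk, and no smaller disk contains both endpoints, so this is the minimum enclosing circle.
r = √(40.5) ≈ 6.36.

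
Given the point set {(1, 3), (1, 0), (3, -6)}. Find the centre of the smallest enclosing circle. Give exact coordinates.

Call the three points A, B, C in the order given.
Side lengths²: AB² = 9, AC² = 85, BC² = 40.
Since AC² = 85 ≥ 40 + 9 = 49, the angle opposite AC is not acute, so the smallest enclosing circle has AC as diameter.
Centre = midpoint of AC = (2, -1.5), r² = 85/4 = 21.25.
Centre = (2, -1.5).

(2, -1.5)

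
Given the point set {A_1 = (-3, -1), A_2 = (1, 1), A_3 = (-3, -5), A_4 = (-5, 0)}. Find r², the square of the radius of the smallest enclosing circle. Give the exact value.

13.6220703125

A smallest enclosing disk is always determined by at most three of the input points on its boundary.
The minimum enclosing circle is determined by three boundary points: A_2, A_3, A_4.
Their circumcentre is (-1.65625, -1.5625) with r² = 13.6220703125.
The farthest remaining point A_1 is at distance² 2.1220703125 ≤ 13.6220703125.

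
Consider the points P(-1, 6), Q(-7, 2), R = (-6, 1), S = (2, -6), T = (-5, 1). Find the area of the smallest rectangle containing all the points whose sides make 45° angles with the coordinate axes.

85

In coordinates u = x + y, v = x − y the rectangle is axis-aligned; the map (x,y)→(u,v) scales areas by 2.
u-values: 5, -5, -5, -4, -4; range = 5 − (-5) = 10.
v-values: -7, -9, -7, 8, -6; range = 8 − (-9) = 17.
Area = (10 × 17) / 2 = 85.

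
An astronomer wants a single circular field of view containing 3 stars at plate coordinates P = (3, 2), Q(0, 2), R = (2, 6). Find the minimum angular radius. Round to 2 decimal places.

2.30

Side lengths²: PQ² = 9, PR² = 17, QR² = 20.
Since QR² = 20 < 17 + 9 = 26, the triangle is acute, so the smallest enclosing circle is the circumcircle.
Circumcentre = (1.5, 3.75), r² = 5.3125.
r = √(5.3125) ≈ 2.30.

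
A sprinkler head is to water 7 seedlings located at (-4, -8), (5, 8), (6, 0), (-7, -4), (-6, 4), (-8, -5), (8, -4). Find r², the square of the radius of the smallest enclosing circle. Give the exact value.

87.38

By Welzl's lemma the MEC is supported by two points (diametrically opposite) or three points (on a circumcircle).
The minimum enclosing circle is determined by three boundary points: (5, 8), (-8, -5), (8, -4).
Their circumcentre is (-0.3, 0.3) with r² = 87.38.
The farthest remaining point (-4, -8) is at distance² 82.58 ≤ 87.38.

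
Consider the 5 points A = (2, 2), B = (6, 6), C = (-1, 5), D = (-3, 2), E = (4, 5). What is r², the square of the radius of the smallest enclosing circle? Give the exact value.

By Welzl's lemma the MEC is supported by two points (diametrically opposite) or three points (on a circumcircle).
The farthest pair is B–D with squared distance 97. The circle on this segment as diameter has centre (1.5, 4) and r² = 97/4 = 24.25.
Check A: distance² to centre = 4.25 ≤ 24.25, so it lies inside.
All remaining points lie in this disk, and no smaller disk contains both endpoints, so this is the minimum enclosing circle.

24.25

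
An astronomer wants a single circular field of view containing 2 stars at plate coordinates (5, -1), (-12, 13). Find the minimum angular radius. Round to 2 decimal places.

The smallest circle enclosing two points has them as diameter endpoints.
Centre = midpoint = (-3.5, 6); r² = |(5, -1)−(-12, 13)|²/4 = 485/4 = 121.25.
r = √(121.25) ≈ 11.01.

11.01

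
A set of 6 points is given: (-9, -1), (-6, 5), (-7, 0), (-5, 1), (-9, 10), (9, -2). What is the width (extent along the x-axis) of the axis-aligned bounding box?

max x = 9, min x = -9, so width = 18.

18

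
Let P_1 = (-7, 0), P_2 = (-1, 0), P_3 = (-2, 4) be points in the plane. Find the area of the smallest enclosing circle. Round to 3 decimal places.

34.214

Side lengths²: P_1P_2² = 36, P_1P_3² = 41, P_2P_3² = 17.
Since P_1P_3² = 41 < 36 + 17 = 53, the triangle is acute, so the smallest enclosing circle is the circumcircle.
Circumcentre = (-4, 1.375), r² = 10.890625.
Area = π·r² = π·10.890625 ≈ 34.214.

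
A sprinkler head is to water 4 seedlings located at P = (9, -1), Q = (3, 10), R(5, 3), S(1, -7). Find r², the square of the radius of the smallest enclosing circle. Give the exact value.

73.25

A smallest enclosing disk is always determined by at most three of the input points on its boundary.
The farthest pair is Q–S with squared distance 293. The circle on this segment as diameter has centre (2, 1.5) and r² = 293/4 = 73.25.
Check P: distance² to centre = 55.25 ≤ 73.25, so it lies inside.
All remaining points lie in this disk, and no smaller disk contains both endpoints, so this is the minimum enclosing circle.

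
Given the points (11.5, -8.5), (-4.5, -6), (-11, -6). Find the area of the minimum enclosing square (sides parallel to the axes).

The bounding box has width 22.5 and height 2.5.
An axis-aligned square enclosing the set must have side ≥ max(width, height).
So the minimum side is max(22.5, 2.5) = 22.5.
Area = 22.5² = 506.25.

506.25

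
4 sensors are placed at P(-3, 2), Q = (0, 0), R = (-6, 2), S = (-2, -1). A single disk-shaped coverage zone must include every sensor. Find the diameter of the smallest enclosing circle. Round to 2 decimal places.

6.32

The minimum enclosing circle of a finite set is fixed by two of the points (as a diameter) or three (as a circumcircle).
The farthest pair is Q–R with squared distance 40. The circle on this segment as diameter has centre (-3, 1) and r² = 40/4 = 10.
Check P: distance² to centre = 1 ≤ 10, so it lies inside.
All remaining points lie in this disk, and no smaller disk contains both endpoints, so this is the minimum enclosing circle.
Diameter = 2r = 2√10 ≈ 6.32.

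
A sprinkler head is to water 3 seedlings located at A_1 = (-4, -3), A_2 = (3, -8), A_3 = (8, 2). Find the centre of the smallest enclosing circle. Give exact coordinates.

Side lengths²: A_1A_2² = 74, A_1A_3² = 169, A_2A_3² = 125.
Since A_1A_3² = 169 < 125 + 74 = 199, the triangle is acute, so the smallest enclosing circle is the circumcircle.
Circumcentre = (91/38, -55/38), r² = 31265/722.
Centre = (91/38, -55/38).

(91/38, -55/38)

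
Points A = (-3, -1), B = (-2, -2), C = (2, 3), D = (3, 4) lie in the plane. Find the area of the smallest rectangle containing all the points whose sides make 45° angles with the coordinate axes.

In coordinates u = x + y, v = x − y the rectangle is axis-aligned; the map (x,y)→(u,v) scales areas by 2.
u-values: -4, -4, 5, 7; range = 7 − (-4) = 11.
v-values: -2, 0, -1, -1; range = 0 − (-2) = 2.
Area = (11 × 2) / 2 = 11.

11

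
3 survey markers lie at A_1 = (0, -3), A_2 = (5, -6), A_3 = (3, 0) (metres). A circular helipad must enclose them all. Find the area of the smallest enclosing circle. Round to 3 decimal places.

33.379

Side lengths²: A_1A_2² = 34, A_1A_3² = 18, A_2A_3² = 40.
Since A_2A_3² = 40 < 34 + 18 = 52, the triangle is acute, so the smallest enclosing circle is the circumcircle.
Circumcentre = (3.25, -3.25), r² = 10.625.
Area = π·r² = π·10.625 ≈ 33.379.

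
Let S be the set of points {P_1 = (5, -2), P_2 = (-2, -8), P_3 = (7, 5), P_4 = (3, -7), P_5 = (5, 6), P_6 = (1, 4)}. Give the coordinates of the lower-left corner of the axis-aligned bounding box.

x-range [-2, 7], y-range [-8, 6].
The lower-left corner is (-2, -8).

(-2, -8)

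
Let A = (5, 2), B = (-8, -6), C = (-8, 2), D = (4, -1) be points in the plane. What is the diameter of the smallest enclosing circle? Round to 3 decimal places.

By Welzl's lemma the MEC is supported by two points (diametrically opposite) or three points (on a circumcircle).
The farthest pair is A–B with squared distance 233. The circle on this segment as diameter has centre (-1.5, -2) and r² = 233/4 = 58.25.
Check C: distance² to centre = 58.25 ≤ 58.25, so it lies inside.
All remaining points lie in this disk, and no smaller disk contains both endpoints, so this is the minimum enclosing circle.
Diameter = 2r = 2√(58.25) ≈ 15.264.

15.264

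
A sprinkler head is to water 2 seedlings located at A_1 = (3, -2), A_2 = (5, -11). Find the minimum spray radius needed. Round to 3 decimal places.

4.610

The smallest circle enclosing two points has them as diameter endpoints.
Centre = midpoint = (4, -6.5); r² = |A_1A_2|²/4 = 85/4 = 21.25.
r = √(21.25) ≈ 4.610.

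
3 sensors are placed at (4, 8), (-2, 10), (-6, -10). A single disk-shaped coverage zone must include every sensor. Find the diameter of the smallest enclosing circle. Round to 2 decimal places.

20.75

Call the three points A, B, C in the order given.
Side lengths²: AB² = 40, AC² = 424, BC² = 416.
Since AC² = 424 < 416 + 40 = 456, the triangle is acute, so the smallest enclosing circle is the circumcircle.
Circumcentre = (-2.125, -0.375), r² = 107.65625.
Diameter = 2r = 2√(107.65625) ≈ 20.75.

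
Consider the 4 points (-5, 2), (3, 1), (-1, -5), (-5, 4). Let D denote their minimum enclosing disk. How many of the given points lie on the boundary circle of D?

3

A smallest enclosing disk is always determined by at most three of the input points on its boundary.
The minimum enclosing circle is determined by three boundary points: (3, 1), (-1, -5), (-5, 4).
Their circumcentre is (-1.95, -1/30) with r² = 92053/3600.
The farthest remaining point (-5, 2) is at distance² 48373/3600 ≤ 92053/3600.
The points at distance exactly r from the centre are (3, 1), (-1, -5), (-5, 4) — 3 points.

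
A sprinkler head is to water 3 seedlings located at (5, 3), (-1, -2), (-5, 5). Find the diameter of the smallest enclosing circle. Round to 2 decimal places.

10.36

Call the three points A, B, C in the order given.
Side lengths²: AB² = 61, AC² = 104, BC² = 65.
Since AC² = 104 < 65 + 61 = 126, the triangle is acute, so the smallest enclosing circle is the circumcircle.
Circumcentre = (-11/62, 193/62), r² = 51545/1922.
Diameter = 2r = 2√(51545/1922) ≈ 10.36.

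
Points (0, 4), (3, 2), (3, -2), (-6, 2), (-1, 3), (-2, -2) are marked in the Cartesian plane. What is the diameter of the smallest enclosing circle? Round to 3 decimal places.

A smallest enclosing disk is always determined by at most three of the input points on its boundary.
The farthest pair is (3, -2)–(-6, 2) with squared distance 97. The circle on this segment as diameter has centre (-1.5, 0) and r² = 97/4 = 24.25.
Check (0, 4): distance² to centre = 18.25 ≤ 24.25, so it lies inside.
All remaining points lie in this disk, and no smaller disk contains both endpoints, so this is the minimum enclosing circle.
Diameter = 2r = 2√(24.25) ≈ 9.849.

9.849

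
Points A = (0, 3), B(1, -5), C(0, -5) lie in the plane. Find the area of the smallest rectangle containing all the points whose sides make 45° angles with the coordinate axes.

In coordinates u = x + y, v = x − y the rectangle is axis-aligned; the map (x,y)→(u,v) scales areas by 2.
u-values: 3, -4, -5; range = 3 − (-5) = 8.
v-values: -3, 6, 5; range = 6 − (-3) = 9.
Area = (8 × 9) / 2 = 36.

36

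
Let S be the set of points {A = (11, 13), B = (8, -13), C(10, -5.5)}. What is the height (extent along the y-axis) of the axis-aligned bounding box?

26

max y = 13, min y = -13, so height = 26.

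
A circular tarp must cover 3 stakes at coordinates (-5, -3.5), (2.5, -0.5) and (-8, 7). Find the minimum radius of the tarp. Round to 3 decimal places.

6.486

Call the three points A, B, C in the order given.
Side lengths²: AB² = 65.25, AC² = 119.25, BC² = 166.5.
Since BC² = 166.5 < 119.25 + 65.25 = 184.5, the triangle is acute, so the smallest enclosing circle is the circumcircle.
Circumcentre = (-163/52, 141/52), r² = 56869/1352.
r = √(56869/1352) ≈ 6.486.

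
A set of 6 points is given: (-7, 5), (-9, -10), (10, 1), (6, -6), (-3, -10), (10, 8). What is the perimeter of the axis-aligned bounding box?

74

Width = max x − min x = 10 − (-9) = 19.
Height = max y − min y = 8 − (-10) = 18.
Perimeter = 2(19 + 18) = 74.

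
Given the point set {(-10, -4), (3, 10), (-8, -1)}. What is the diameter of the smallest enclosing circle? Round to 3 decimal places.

19.105

Call the three points A, B, C in the order given.
Side lengths²: AB² = 365, AC² = 13, BC² = 242.
Since AB² = 365 ≥ 242 + 13 = 255, the angle opposite AB is not acute, so the smallest enclosing circle has AB as diameter.
Centre = midpoint of AB = (-3.5, 3), r² = 365/4 = 91.25.
Diameter = 2r = 2√(91.25) ≈ 19.105.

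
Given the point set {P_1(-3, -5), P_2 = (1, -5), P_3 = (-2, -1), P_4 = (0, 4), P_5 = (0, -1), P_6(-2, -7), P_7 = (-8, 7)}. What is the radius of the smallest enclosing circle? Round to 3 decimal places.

By Welzl's lemma the MEC is supported by two points (diametrically opposite) or three points (on a circumcircle).
The minimum enclosing circle is determined by three boundary points: P_2, P_6, P_7.
Their circumcentre is (-83/18, 1/6) with r² = 9425/162.
The farthest remaining point P_4 is at distance² 5825/162 ≤ 9425/162.
r = √(9425/162) ≈ 7.628.

7.628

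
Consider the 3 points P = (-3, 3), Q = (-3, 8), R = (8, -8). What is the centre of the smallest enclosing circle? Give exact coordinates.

(2.5, 0)

Side lengths²: PQ² = 25, PR² = 242, QR² = 377.
Since QR² = 377 ≥ 242 + 25 = 267, the angle opposite QR is not acute, so the smallest enclosing circle has QR as diameter.
Centre = midpoint of QR = (2.5, 0), r² = 377/4 = 94.25.
Centre = (2.5, 0).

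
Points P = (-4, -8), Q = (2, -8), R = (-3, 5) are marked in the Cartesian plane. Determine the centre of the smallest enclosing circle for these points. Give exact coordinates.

(-1, -22/13)

Side lengths²: PQ² = 36, PR² = 170, QR² = 194.
Since QR² = 194 < 170 + 36 = 206, the triangle is acute, so the smallest enclosing circle is the circumcircle.
Circumcentre = (-1, -22/13), r² = 8245/169.
Centre = (-1, -22/13).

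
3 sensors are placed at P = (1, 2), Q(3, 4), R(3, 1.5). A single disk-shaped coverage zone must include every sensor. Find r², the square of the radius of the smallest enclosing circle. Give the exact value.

2.125

Side lengths²: PQ² = 8, PR² = 4.25, QR² = 6.25.
Since PQ² = 8 < 6.25 + 4.25 = 10.5, the triangle is acute, so the smallest enclosing circle is the circumcircle.
Circumcentre = (2.25, 2.75), r² = 2.125.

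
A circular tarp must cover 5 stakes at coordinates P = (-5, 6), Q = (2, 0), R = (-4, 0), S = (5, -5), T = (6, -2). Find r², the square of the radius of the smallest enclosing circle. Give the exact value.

55.25

A smallest enclosing disk is always determined by at most three of the input points on its boundary.
The farthest pair is P–S with squared distance 221. The circle on this segment as diameter has centre (0, 0.5) and r² = 221/4 = 55.25.
Check Q: distance² to centre = 4.25 ≤ 55.25, so it lies inside.
All remaining points lie in this disk, and no smaller disk contains both endpoints, so this is the minimum enclosing circle.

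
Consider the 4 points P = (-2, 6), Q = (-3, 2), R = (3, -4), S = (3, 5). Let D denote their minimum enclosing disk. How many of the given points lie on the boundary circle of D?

A smallest enclosing disk is always determined by at most three of the input points on its boundary.
The farthest pair is P–R with squared distance 125. The circle on this segment as diameter has centre (0.5, 1) and r² = 125/4 = 31.25.
Check Q: distance² to centre = 13.25 ≤ 31.25, so it lies inside.
All remaining points lie in this disk, and no smaller disk contains both endpoints, so this is the minimum enclosing circle.
The points at distance exactly r from the centre are P, R — 2 points.

2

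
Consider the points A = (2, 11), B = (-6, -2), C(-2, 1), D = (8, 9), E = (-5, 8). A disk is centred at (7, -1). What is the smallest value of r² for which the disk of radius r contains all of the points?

The required radius is the distance from (7, -1) to the farthest point.
Squared distances: 169, 170, 85, 101, 225.
Maximum is 225, attained at E.

225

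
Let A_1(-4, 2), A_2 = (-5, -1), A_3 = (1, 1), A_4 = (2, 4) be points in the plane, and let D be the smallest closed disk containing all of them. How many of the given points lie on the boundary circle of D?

2

The farthest pair is A_2–A_4 with squared distance 74. The circle on this segment as diameter has centre (-1.5, 1.5) and r² = 74/4 = 18.5.
Check A_1: distance² to centre = 6.5 ≤ 18.5, so it lies inside.
All remaining points lie in this disk, and no smaller disk contains both endpoints, so this is the minimum enclosing circle.
The points at distance exactly r from the centre are A_2, A_4 — 2 points.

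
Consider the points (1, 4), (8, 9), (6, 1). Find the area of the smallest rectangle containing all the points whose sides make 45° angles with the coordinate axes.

In coordinates u = x + y, v = x − y the rectangle is axis-aligned; the map (x,y)→(u,v) scales areas by 2.
u-values: 5, 17, 7; range = 17 − 5 = 12.
v-values: -3, -1, 5; range = 5 − (-3) = 8.
Area = (12 × 8) / 2 = 48.

48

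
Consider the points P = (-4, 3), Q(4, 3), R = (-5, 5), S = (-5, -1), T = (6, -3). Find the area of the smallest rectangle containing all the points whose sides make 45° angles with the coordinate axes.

In coordinates u = x + y, v = x − y the rectangle is axis-aligned; the map (x,y)→(u,v) scales areas by 2.
u-values: -1, 7, 0, -6, 3; range = 7 − (-6) = 13.
v-values: -7, 1, -10, -4, 9; range = 9 − (-10) = 19.
Area = (13 × 19) / 2 = 123.5.

123.5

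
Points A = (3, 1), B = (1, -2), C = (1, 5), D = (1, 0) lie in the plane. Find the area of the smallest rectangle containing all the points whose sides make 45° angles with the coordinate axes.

In coordinates u = x + y, v = x − y the rectangle is axis-aligned; the map (x,y)→(u,v) scales areas by 2.
u-values: 4, -1, 6, 1; range = 6 − (-1) = 7.
v-values: 2, 3, -4, 1; range = 3 − (-4) = 7.
Area = (7 × 7) / 2 = 24.5.

24.5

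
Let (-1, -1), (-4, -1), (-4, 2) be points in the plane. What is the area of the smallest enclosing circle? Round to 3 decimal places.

14.137

Call the three points A, B, C in the order given.
Side lengths²: AB² = 9, AC² = 18, BC² = 9.
Since AC² = 18 ≥ 9 + 9 = 18, the angle opposite AC is not acute, so the smallest enclosing circle has AC as diameter.
Centre = midpoint of AC = (-2.5, 0.5), r² = 18/4 = 4.5.
Area = π·r² = π·4.5 ≈ 14.137.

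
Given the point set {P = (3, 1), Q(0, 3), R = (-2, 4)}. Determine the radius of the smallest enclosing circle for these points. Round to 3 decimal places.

Side lengths²: PQ² = 13, PR² = 34, QR² = 5.
Since PR² = 34 ≥ 13 + 5 = 18, the angle opposite PR is not acute, so the smallest enclosing circle has PR as diameter.
Centre = midpoint of PR = (0.5, 2.5), r² = 34/4 = 8.5.
r = √(8.5) ≈ 2.915.

2.915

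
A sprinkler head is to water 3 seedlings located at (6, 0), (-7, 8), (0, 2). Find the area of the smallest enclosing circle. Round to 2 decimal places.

Call the three points A, B, C in the order given.
Side lengths²: AB² = 233, AC² = 40, BC² = 85.
Since AB² = 233 ≥ 85 + 40 = 125, the angle opposite AB is not acute, so the smallest enclosing circle has AB as diameter.
Centre = midpoint of AB = (-0.5, 4), r² = 233/4 = 58.25.
Area = π·r² = π·58.25 ≈ 183.00.

183.00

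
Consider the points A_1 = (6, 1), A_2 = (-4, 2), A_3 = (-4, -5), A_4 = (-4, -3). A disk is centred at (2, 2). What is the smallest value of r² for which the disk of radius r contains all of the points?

The required radius is the distance from (2, 2) to the farthest point.
Squared distances: 17, 36, 85, 61.
Maximum is 85, attained at A_3.

85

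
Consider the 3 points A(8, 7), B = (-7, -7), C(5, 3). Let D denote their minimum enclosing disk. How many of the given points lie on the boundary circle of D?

Side lengths²: AB² = 421, AC² = 25, BC² = 244.
Since AB² = 421 ≥ 244 + 25 = 269, the angle opposite AB is not acute, so the smallest enclosing circle has AB as diameter.
Centre = midpoint of AB = (0.5, 0), r² = 421/4 = 105.25.
The points at distance exactly r from the centre are A, B — 2 points.

2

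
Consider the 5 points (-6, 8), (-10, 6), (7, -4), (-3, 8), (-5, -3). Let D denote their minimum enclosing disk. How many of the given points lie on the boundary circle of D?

2

A smallest enclosing disk is always determined by at most three of the input points on its boundary.
The farthest pair is (-10, 6)–(7, -4) with squared distance 389. The circle on this segment as diameter has centre (-1.5, 1) and r² = 389/4 = 97.25.
Check (-6, 8): distance² to centre = 69.25 ≤ 97.25, so it lies inside.
All remaining points lie in this disk, and no smaller disk contains both endpoints, so this is the minimum enclosing circle.
The points at distance exactly r from the centre are (-10, 6), (7, -4) — 2 points.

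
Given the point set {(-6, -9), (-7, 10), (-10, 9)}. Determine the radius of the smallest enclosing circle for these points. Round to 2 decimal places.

Call the three points A, B, C in the order given.
Side lengths²: AB² = 362, AC² = 340, BC² = 10.
Since AB² = 362 ≥ 340 + 10 = 350, the angle opposite AB is not acute, so the smallest enclosing circle has AB as diameter.
Centre = midpoint of AB = (-6.5, 0.5), r² = 362/4 = 90.5.
r = √(90.5) ≈ 9.51.

9.51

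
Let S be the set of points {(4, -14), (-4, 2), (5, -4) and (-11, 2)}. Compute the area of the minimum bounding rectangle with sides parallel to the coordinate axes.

256

x ranges over [-11, 5], width 16.
y ranges over [-14, 2], height 16.
Area = 16 × 16 = 256.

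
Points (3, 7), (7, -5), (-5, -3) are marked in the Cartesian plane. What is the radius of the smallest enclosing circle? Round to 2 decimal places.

7.25

Call the three points A, B, C in the order given.
Side lengths²: AB² = 160, AC² = 164, BC² = 148.
Since AC² = 164 < 160 + 148 = 308, the triangle is acute, so the smallest enclosing circle is the circumcircle.
Circumcentre = (28/17, -2/17), r² = 15170/289.
r = √(15170/289) ≈ 7.25.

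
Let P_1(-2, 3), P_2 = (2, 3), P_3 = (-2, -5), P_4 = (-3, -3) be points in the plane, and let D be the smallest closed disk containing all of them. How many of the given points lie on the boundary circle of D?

By Welzl's lemma the MEC is supported by two points (diametrically opposite) or three points (on a circumcircle).
The farthest pair is P_2–P_3 with squared distance 80. The circle on this segment as diameter has centre (0, -1) and r² = 80/4 = 20.
Check P_1: distance² to centre = 20 ≤ 20, so it lies inside.
All remaining points lie in this disk, and no smaller disk contains both endpoints, so this is the minimum enclosing circle.
The points at distance exactly r from the centre are P_1, P_2, P_3 — 3 points.

3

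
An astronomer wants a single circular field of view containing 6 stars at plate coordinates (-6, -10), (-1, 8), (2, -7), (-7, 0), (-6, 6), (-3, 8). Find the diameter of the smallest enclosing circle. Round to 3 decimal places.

By Welzl's lemma the MEC is supported by two points (diametrically opposite) or three points (on a circumcircle).
The farthest pair is (-6, -10)–(-1, 8) with squared distance 349. The circle on this segment as diameter has centre (-3.5, -1) and r² = 349/4 = 87.25.
Check (2, -7): distance² to centre = 66.25 ≤ 87.25, so it lies inside.
All remaining points lie in this disk, and no smaller disk contains both endpoints, so this is the minimum enclosing circle.
Diameter = 2r = 2√(87.25) ≈ 18.682.

18.682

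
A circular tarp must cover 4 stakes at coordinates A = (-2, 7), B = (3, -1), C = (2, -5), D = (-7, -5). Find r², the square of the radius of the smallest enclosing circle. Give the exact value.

845/18

A smallest enclosing disk is always determined by at most three of the input points on its boundary.
The minimum enclosing circle is determined by three boundary points: A, C, D.
Their circumcentre is (-2.5, 1/6) with r² = 845/18.
The farthest remaining point B is at distance² 569/18 ≤ 845/18.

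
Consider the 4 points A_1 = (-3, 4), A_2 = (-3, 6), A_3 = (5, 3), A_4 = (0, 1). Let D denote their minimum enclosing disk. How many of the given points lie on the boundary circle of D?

2

The farthest pair is A_2–A_3 with squared distance 73. The circle on this segment as diameter has centre (1, 4.5) and r² = 73/4 = 18.25.
Check A_1: distance² to centre = 16.25 ≤ 18.25, so it lies inside.
All remaining points lie in this disk, and no smaller disk contains both endpoints, so this is the minimum enclosing circle.
The points at distance exactly r from the centre are A_2, A_3 — 2 points.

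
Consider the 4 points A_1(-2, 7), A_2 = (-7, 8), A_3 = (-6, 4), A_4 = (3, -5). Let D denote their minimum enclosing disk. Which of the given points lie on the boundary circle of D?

The minimum enclosing circle of a finite set is fixed by two of the points (as a diameter) or three (as a circumcircle).
The farthest pair is A_2–A_4 with squared distance 269. The circle on this segment as diameter has centre (-2, 1.5) and r² = 269/4 = 67.25.
Check A_1: distance² to centre = 30.25 ≤ 67.25, so it lies inside.
All remaining points lie in this disk, and no smaller disk contains both endpoints, so this is the minimum enclosing circle.
The points at distance exactly r from the centre are A_2, A_4 — 2 points.

A_2, A_4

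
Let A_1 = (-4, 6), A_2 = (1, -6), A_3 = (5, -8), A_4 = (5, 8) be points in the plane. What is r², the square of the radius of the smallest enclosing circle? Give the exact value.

23545/324

The minimum enclosing circle of a finite set is fixed by two of the points (as a diameter) or three (as a circumcircle).
The minimum enclosing circle is determined by three boundary points: A_1, A_3, A_4.
Their circumcentre is (37/18, 0) with r² = 23545/324.
The farthest remaining point A_2 is at distance² 12025/324 ≤ 23545/324.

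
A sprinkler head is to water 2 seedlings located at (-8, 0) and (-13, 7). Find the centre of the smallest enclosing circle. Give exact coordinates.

(-10.5, 3.5)

The smallest circle enclosing two points has them as diameter endpoints.
Centre = midpoint = (-10.5, 3.5); r² = |(-8, 0)−(-13, 7)|²/4 = 74/4 = 18.5.
Centre = (-10.5, 3.5).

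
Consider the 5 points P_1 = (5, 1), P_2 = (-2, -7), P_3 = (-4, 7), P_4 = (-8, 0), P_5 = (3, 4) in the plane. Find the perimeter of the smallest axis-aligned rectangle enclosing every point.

Width = max x − min x = 5 − (-8) = 13.
Height = max y − min y = 7 − (-7) = 14.
Perimeter = 2(13 + 14) = 54.

54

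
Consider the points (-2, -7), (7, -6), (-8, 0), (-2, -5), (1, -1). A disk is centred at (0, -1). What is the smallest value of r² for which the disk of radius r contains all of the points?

74

The required radius is the distance from (0, -1) to the farthest point.
Squared distances: 40, 74, 65, 20, 1.
Maximum is 74, attained at (7, -6).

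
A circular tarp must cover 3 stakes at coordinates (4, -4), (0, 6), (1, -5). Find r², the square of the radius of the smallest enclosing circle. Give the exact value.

8845/289

Call the three points A, B, C in the order given.
Side lengths²: AB² = 116, AC² = 10, BC² = 122.
Since BC² = 122 < 116 + 10 = 126, the triangle is acute, so the smallest enclosing circle is the circumcircle.
Circumcentre = (14/17, 9/17), r² = 8845/289.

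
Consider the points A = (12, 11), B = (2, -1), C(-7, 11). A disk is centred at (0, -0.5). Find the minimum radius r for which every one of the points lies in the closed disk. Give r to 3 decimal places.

The required radius is the distance from (0, -0.5) to the farthest point.
Squared distances: 276.25, 4.25, 181.25.
Maximum is 276.25, attained at A.
r = √(276.25) ≈ 16.621.

16.621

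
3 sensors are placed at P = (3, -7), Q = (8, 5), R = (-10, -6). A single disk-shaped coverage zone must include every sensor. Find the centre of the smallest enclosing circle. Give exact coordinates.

(-1, -0.5)

Side lengths²: PQ² = 169, PR² = 170, QR² = 445.
Since QR² = 445 ≥ 170 + 169 = 339, the angle opposite QR is not acute, so the smallest enclosing circle has QR as diameter.
Centre = midpoint of QR = (-1, -0.5), r² = 445/4 = 111.25.
Centre = (-1, -0.5).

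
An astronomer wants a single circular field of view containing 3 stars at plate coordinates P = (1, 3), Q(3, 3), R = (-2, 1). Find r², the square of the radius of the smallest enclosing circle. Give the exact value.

7.25

Side lengths²: PQ² = 4, PR² = 13, QR² = 29.
Since QR² = 29 ≥ 13 + 4 = 17, the angle opposite QR is not acute, so the smallest enclosing circle has QR as diameter.
Centre = midpoint of QR = (0.5, 2), r² = 29/4 = 7.25.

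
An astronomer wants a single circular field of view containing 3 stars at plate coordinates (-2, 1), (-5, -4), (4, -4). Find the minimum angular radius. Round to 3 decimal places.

4.554

Call the three points A, B, C in the order given.
Side lengths²: AB² = 34, AC² = 61, BC² = 81.
Since BC² = 81 < 61 + 34 = 95, the triangle is acute, so the smallest enclosing circle is the circumcircle.
Circumcentre = (-0.5, -3.3), r² = 20.74.
r = √(20.74) ≈ 4.554.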